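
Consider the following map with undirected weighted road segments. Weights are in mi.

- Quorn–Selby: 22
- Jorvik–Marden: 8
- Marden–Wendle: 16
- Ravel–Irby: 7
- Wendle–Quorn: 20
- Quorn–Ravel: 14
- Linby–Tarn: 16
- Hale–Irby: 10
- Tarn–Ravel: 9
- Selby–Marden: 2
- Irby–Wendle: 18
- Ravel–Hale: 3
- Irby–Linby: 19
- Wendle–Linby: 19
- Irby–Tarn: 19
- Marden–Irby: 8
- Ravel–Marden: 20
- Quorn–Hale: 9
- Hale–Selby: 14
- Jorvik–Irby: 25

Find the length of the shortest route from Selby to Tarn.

Candidate routes:
Selby → Marden → Irby → Tarn: 2+8+19 = 29
Selby → Marden → Irby → Ravel → Tarn: 2+8+7+9 = 26
The minimum is 26 mi via Selby → Marden → Irby → Ravel → Tarn.

26 mi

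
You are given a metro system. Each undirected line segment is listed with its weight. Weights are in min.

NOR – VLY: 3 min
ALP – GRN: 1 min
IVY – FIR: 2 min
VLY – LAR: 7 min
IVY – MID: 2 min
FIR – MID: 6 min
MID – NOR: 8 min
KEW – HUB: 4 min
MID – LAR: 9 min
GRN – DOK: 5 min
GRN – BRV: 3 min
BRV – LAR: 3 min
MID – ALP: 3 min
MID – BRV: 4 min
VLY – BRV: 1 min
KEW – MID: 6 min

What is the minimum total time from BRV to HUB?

14 min

Compare a few routes:
BRV–LAR–MID–KEW–HUB: 3+9+6+4 = 22
BRV–GRN–ALP–MID–KEW–HUB: 3+1+3+6+4 = 17
BRV–MID–KEW–HUB: 4+6+4 = 14
BRV–VLY–NOR–MID–KEW–HUB: 1+3+8+6+4 = 22
Cheapest is BRV–MID–KEW–HUB at 14 min.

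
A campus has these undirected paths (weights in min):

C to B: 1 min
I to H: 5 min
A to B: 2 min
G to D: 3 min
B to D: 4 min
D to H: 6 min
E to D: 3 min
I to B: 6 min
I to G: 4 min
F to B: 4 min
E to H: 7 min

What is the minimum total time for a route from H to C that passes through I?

Best H to I: H → I costing 5
Best I to C: I → B → C costing 7
Total via I: 5 + 7 = 12 min.

12 min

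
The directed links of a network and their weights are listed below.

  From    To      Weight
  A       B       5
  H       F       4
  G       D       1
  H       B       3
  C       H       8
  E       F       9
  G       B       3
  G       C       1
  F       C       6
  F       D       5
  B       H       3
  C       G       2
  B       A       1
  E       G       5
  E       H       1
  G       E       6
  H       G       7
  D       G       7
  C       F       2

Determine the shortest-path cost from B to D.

11

Running Dijkstra from B:
B: 0
A: 1  (via B)
H: 3  (via B)
F: 7  (via H)
G: 10  (via H)
C: 11  (via G)
D: 11  (via G)
Shortest route: B–H–G–D = 11.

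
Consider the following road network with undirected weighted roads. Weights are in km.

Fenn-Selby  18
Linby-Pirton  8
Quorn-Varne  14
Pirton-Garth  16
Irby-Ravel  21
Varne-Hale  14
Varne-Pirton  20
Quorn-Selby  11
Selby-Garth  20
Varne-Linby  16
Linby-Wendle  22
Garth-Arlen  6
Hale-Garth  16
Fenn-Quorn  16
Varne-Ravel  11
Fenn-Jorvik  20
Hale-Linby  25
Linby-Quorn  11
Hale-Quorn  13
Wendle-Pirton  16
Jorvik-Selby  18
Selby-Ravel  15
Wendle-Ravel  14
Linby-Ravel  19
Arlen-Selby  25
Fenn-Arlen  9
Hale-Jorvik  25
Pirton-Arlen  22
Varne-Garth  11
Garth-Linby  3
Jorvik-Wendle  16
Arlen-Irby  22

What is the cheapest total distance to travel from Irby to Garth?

Candidate routes:
Irby–Arlen–Garth: 22+6 = 28
Irby–Ravel–Varne–Linby–Garth: 21+11+16+3 = 51
Irby–Ravel–Linby–Garth: 21+19+3 = 43
Irby–Ravel–Varne–Garth: 21+11+11 = 43
Cheapest is Irby–Arlen–Garth at 28 km.

28 km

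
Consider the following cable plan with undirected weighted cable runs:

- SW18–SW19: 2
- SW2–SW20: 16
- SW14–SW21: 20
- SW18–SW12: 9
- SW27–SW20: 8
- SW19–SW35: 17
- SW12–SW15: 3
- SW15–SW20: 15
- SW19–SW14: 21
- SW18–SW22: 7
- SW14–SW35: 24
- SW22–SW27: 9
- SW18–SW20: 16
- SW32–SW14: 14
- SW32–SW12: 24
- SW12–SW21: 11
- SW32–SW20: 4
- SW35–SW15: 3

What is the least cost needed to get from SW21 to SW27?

36

Compare a few routes:
SW21 - SW12 - SW18 - SW20 - SW27: 11+9+16+8 = 44
SW21 - SW12 - SW15 - SW20 - SW27: 11+3+15+8 = 37
SW21 - SW12 - SW18 - SW22 - SW27: 11+9+7+9 = 36
Cheapest is SW21 - SW12 - SW18 - SW22 - SW27 at 36.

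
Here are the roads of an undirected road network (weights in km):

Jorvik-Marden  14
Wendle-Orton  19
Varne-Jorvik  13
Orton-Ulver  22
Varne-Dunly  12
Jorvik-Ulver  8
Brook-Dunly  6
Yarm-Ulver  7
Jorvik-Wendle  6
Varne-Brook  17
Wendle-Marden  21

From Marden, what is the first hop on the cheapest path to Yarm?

Candidate routes:
Marden - Wendle - Jorvik - Ulver - Yarm: 21+6+8+7 = 42
Marden - Wendle - Orton - Ulver - Yarm: 21+19+22+7 = 69
Marden - Jorvik - Wendle - Orton - Ulver - Yarm: 14+6+19+22+7 = 68
Marden - Jorvik - Ulver - Yarm: 14+8+7 = 29
The minimum is 29 km via Marden - Jorvik - Ulver - Yarm.
So from Marden the first move is to Jorvik.

Jorvik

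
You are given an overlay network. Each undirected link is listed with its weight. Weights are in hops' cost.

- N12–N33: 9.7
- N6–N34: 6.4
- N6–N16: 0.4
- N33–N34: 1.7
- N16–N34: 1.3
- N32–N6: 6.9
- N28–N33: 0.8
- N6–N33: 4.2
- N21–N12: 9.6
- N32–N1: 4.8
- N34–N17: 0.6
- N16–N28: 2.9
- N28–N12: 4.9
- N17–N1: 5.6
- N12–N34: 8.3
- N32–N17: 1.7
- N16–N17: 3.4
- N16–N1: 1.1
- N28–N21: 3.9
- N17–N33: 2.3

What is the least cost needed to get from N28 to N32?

4.8 hops' cost

Enumerating some paths:
N28–N33–N17–N32: 0.8+2.3+1.7 = 4.8
N28–N16–N34–N17–N32: 2.9+1.3+0.6+1.7 = 6.5
Cheapest is N28–N33–N17–N32 at 4.8 hops' cost.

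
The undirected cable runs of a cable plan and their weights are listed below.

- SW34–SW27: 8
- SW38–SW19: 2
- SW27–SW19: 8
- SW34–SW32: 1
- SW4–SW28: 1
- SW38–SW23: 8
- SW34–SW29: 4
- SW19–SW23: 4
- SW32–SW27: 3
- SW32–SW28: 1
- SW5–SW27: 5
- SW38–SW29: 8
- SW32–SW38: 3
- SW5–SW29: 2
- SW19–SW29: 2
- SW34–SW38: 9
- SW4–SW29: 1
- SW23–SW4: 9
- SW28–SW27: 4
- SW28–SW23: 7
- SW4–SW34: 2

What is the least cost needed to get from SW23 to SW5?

8

Settle nodes by increasing distance from SW23:
SW23: 0
SW19: 4  (via SW23)
SW38: 6  (via SW19)
SW29: 6  (via SW19)
SW28: 7  (via SW23)
SW4: 7  (via SW29)
SW32: 8  (via SW28)
SW5: 8  (via SW29)
Shortest route: SW23–SW19–SW29–SW5 = 8.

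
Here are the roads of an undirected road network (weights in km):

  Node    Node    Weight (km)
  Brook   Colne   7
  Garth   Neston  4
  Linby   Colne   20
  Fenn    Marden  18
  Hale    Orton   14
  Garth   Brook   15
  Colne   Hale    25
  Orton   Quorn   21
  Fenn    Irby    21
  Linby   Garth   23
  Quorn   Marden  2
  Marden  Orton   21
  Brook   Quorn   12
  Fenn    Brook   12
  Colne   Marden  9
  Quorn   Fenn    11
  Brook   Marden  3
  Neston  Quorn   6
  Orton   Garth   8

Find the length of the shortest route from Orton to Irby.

50 km

Settle nodes by increasing distance from Orton:
Orton: 0
Garth: 8  (via Orton)
Neston: 12  (via Garth)
Hale: 14  (via Orton)
Quorn: 18  (via Neston)
Marden: 20  (via Quorn)
Brook: 23  (via Garth)
Fenn: 29  (via Quorn)
Colne: 29  (via Marden)
Linby: 31  (via Garth)
Irby: 50  (via Fenn)
Shortest route: Orton–Garth–Neston–Quorn–Fenn–Irby = 50 km.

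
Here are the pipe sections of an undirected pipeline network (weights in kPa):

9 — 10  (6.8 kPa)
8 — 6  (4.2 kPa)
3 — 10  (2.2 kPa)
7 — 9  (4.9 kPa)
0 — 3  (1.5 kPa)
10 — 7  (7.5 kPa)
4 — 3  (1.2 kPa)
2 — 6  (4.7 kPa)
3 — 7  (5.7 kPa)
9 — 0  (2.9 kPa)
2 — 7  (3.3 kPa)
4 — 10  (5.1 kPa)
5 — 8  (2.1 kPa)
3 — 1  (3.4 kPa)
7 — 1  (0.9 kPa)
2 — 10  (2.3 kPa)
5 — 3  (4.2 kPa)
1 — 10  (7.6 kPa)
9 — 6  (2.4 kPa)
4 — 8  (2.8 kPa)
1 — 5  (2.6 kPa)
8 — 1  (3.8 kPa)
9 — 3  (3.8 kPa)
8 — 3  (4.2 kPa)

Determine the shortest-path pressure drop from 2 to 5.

6.8 kPa

Shortest distances from 2:
2: 0
10: 2.3  (via 2)
7: 3.3  (via 2)
1: 4.2  (via 7)
3: 4.5  (via 10)
6: 4.7  (via 2)
4: 5.7  (via 3)
0: 6  (via 3)
5: 6.8  (via 1)
Shortest route: 2–7–1–5 = 6.8 kPa.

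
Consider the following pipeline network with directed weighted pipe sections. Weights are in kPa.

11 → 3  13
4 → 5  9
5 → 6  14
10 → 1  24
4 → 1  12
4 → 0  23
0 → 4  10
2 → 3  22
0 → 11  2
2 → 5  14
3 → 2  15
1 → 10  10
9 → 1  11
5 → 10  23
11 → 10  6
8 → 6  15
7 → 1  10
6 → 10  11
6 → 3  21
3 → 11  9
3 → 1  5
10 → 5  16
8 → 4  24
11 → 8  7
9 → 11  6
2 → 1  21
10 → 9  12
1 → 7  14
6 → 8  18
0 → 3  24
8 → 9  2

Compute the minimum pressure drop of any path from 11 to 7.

Candidate routes:
11–3–1–7: 13+5+14 = 32
11–10–9–1–7: 6+12+11+14 = 43
11–10–1–7: 6+24+14 = 44
11–8–9–1–7: 7+2+11+14 = 34
Cheapest is 11–3–1–7 at 32 kPa.

32 kPa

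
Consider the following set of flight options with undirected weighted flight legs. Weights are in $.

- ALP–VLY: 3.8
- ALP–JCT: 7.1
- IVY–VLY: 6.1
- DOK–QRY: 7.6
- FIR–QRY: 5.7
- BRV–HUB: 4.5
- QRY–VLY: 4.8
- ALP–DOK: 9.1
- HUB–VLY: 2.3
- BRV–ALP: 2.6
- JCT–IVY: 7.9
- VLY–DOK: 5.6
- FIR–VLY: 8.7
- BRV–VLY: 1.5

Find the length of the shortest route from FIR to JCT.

$19.6

Enumerating some paths:
FIR–VLY–BRV–ALP–JCT: 8.7+1.5+2.6+7.1 = 19.9
FIR–VLY–ALP–JCT: 8.7+3.8+7.1 = 19.6
FIR–QRY–VLY–BRV–ALP–JCT: 5.7+4.8+1.5+2.6+7.1 = 21.7
FIR–QRY–VLY–ALP–JCT: 5.7+4.8+3.8+7.1 = 21.4
The minimum is $19.6 via FIR–VLY–ALP–JCT.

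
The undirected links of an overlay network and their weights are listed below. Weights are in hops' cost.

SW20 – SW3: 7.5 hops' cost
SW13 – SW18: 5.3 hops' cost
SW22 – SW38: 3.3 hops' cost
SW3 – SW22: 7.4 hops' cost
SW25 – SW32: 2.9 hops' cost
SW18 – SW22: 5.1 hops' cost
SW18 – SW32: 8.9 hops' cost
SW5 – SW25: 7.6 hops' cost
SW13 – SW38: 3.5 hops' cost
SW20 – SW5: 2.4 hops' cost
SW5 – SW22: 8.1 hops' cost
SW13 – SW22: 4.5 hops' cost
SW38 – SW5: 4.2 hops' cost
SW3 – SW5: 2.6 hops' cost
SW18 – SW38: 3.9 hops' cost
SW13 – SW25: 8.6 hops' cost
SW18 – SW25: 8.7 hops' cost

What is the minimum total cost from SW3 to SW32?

13.1 hops' cost

Settle nodes by increasing distance from SW3:
SW3: 0
SW5: 2.6  (via SW3)
SW20: 5  (via SW5)
SW38: 6.8  (via SW5)
SW22: 7.4  (via SW3)
SW25: 10.2  (via SW5)
SW13: 10.3  (via SW38)
SW18: 10.7  (via SW38)
SW32: 13.1  (via SW25)
Shortest route: SW3 → SW5 → SW25 → SW32 = 13.1 hops' cost.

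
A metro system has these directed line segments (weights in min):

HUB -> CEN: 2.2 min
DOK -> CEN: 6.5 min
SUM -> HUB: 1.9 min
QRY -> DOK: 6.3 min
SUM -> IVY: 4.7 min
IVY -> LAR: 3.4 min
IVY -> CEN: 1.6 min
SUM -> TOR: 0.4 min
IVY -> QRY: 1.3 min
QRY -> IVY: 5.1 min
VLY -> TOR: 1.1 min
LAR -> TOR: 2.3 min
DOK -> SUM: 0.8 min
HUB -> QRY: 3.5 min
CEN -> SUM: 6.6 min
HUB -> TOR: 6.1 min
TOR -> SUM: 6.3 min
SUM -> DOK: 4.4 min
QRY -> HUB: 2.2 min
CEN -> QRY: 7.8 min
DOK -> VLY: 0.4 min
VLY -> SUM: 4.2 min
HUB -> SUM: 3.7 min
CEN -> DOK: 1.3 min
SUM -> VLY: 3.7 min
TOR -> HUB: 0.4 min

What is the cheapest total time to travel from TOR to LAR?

12.2 min

Compare a few routes:
TOR → SUM → IVY → LAR: 6.3+4.7+3.4 = 14.4
TOR → HUB → QRY → IVY → LAR: 0.4+3.5+5.1+3.4 = 12.4
TOR → HUB → CEN → DOK → SUM → IVY → LAR: 0.4+2.2+1.3+0.8+4.7+3.4 = 12.8
TOR → HUB → SUM → IVY → LAR: 0.4+3.7+4.7+3.4 = 12.2
Cheapest is TOR → HUB → SUM → IVY → LAR at 12.2 min.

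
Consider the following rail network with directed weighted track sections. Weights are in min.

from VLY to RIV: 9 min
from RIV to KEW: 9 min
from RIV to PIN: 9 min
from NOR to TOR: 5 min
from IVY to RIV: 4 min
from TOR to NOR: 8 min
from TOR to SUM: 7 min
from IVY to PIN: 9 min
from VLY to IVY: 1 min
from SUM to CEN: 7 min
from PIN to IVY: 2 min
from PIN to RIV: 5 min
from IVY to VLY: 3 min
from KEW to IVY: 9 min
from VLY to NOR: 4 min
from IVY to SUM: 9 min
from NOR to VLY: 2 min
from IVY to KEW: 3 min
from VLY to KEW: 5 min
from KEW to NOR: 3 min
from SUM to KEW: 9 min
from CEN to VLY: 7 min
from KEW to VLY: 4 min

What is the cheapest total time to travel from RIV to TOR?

17 min

Candidate routes:
RIV–PIN–IVY–KEW–NOR–TOR: 9+2+3+3+5 = 22
RIV–PIN–IVY–VLY–NOR–TOR: 9+2+3+4+5 = 23
RIV–KEW–NOR–TOR: 9+3+5 = 17
RIV–KEW–VLY–NOR–TOR: 9+4+4+5 = 22
The minimum is 17 min via RIV–KEW–NOR–TOR.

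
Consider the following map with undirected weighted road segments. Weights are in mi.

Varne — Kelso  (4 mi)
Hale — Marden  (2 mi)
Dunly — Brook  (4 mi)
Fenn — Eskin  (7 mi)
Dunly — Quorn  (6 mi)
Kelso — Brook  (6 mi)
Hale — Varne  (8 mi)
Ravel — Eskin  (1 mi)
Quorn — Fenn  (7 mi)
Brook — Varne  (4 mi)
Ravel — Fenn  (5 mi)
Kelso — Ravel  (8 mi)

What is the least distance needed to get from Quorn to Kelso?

Compare a few routes:
Quorn - Dunly - Brook - Kelso: 6+4+6 = 16
Quorn - Dunly - Brook - Varne - Kelso: 6+4+4+4 = 18
Quorn - Fenn - Ravel - Kelso: 7+5+8 = 20
Cheapest is Quorn - Dunly - Brook - Kelso at 16 mi.

16 mi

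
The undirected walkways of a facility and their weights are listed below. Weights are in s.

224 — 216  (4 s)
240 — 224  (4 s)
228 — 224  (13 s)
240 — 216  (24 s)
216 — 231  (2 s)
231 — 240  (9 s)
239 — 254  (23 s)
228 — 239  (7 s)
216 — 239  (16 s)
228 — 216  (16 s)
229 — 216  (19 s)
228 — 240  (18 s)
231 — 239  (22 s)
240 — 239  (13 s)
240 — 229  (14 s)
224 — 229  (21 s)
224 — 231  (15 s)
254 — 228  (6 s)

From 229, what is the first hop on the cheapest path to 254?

Compare a few routes:
229 - 240 - 239 - 228 - 254: 14+13+7+6 = 40
229 - 240 - 224 - 228 - 254: 14+4+13+6 = 37
229 - 240 - 228 - 254: 14+18+6 = 38
229 - 224 - 228 - 254: 21+13+6 = 40
Cheapest is 229 - 240 - 224 - 228 - 254 at 37 s.
So from 229 the first move is to 240.

240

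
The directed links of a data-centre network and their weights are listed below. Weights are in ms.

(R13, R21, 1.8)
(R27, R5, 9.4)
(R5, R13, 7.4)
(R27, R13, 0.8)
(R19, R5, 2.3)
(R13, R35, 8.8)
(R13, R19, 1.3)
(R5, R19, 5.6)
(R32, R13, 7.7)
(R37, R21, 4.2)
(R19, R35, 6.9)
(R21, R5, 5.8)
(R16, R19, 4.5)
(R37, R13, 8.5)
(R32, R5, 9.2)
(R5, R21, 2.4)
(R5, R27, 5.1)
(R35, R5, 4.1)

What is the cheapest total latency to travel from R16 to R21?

Running Dijkstra from R16:
R16: 0
R19: 4.5  (via R16)
R5: 6.8  (via R19)
R21: 9.2  (via R5)
Shortest route: R16 → R19 → R5 → R21 = 9.2 ms.

9.2 ms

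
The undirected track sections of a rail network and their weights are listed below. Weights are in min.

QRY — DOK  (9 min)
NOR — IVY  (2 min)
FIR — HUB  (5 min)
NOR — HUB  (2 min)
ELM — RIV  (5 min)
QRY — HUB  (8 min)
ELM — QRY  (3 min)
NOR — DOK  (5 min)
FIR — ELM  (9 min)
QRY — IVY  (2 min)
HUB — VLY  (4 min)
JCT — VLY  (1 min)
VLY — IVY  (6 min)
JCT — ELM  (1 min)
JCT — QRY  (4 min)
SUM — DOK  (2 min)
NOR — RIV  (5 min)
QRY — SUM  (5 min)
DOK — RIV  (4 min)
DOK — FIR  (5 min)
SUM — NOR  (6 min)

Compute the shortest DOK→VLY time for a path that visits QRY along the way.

12 min

Best DOK to QRY: DOK–SUM–QRY costing 7
Shortest QRY→VLY: QRY–JCT–VLY = 5
Total via QRY: 7 + 5 = 12 min.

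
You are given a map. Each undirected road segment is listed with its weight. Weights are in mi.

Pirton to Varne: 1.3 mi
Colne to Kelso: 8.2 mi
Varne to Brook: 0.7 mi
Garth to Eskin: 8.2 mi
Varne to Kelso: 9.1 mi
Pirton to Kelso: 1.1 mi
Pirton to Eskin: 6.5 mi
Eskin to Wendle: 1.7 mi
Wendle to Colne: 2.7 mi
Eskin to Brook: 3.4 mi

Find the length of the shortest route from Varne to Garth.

12.3 mi

Enumerating some paths:
Varne → Pirton → Eskin → Garth: 1.3+6.5+8.2 = 16
Varne → Brook → Eskin → Garth: 0.7+3.4+8.2 = 12.3
The minimum is 12.3 mi via Varne → Brook → Eskin → Garth.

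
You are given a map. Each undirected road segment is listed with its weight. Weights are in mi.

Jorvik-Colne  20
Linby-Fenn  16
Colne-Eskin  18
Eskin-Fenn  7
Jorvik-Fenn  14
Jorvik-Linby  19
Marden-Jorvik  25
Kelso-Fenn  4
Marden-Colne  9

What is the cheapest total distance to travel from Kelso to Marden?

38 mi

Shortest distances from Kelso:
Kelso: 0
Fenn: 4  (via Kelso)
Eskin: 11  (via Fenn)
Jorvik: 18  (via Fenn)
Linby: 20  (via Fenn)
Colne: 29  (via Eskin)
Marden: 38  (via Colne)
Shortest route: Kelso → Fenn → Eskin → Colne → Marden = 38 mi.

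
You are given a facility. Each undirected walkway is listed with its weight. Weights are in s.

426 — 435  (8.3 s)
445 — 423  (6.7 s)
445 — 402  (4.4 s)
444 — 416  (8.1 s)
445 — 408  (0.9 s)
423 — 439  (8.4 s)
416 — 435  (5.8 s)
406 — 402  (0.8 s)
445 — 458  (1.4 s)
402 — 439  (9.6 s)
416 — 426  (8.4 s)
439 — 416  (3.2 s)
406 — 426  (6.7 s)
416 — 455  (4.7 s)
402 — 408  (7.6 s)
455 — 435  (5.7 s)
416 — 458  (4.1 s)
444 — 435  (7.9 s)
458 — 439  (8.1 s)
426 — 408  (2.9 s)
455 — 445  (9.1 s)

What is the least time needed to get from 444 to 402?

18 s

Settle nodes by increasing distance from 444:
444: 0
435: 7.9  (via 444)
416: 8.1  (via 444)
439: 11.3  (via 416)
458: 12.2  (via 416)
455: 12.8  (via 416)
445: 13.6  (via 458)
408: 14.5  (via 445)
426: 16.2  (via 435)
402: 18  (via 445)
Shortest route: 444 → 416 → 458 → 445 → 402 = 18 s.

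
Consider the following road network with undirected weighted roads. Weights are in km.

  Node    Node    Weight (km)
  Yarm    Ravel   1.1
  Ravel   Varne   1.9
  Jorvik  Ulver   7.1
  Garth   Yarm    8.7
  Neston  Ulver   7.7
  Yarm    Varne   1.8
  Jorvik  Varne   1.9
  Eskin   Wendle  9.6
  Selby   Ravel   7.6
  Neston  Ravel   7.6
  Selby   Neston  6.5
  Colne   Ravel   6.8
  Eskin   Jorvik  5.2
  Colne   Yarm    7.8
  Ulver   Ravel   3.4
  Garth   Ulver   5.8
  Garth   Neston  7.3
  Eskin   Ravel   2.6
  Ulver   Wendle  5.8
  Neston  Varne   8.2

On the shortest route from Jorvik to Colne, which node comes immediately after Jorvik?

Varne

Enumerating some paths:
Jorvik - Varne - Yarm - Colne: 1.9+1.8+7.8 = 11.5
Jorvik - Varne - Ravel - Colne: 1.9+1.9+6.8 = 10.6
Jorvik - Varne - Ravel - Yarm - Colne: 1.9+1.9+1.1+7.8 = 12.7
Jorvik - Varne - Yarm - Ravel - Colne: 1.9+1.8+1.1+6.8 = 11.6
Cheapest is Jorvik - Varne - Ravel - Colne at 10.6 km.
So from Jorvik the first move is to Varne.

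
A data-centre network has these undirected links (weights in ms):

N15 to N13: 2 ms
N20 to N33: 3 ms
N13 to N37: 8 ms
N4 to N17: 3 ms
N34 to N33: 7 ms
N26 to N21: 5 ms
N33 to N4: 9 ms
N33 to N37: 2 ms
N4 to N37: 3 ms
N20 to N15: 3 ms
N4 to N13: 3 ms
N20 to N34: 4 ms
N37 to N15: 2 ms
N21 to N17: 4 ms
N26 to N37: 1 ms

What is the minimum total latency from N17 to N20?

11 ms

Shortest distances from N17:
N17: 0
N4: 3  (via N17)
N21: 4  (via N17)
N13: 6  (via N4)
N37: 6  (via N4)
N26: 7  (via N37)
N15: 8  (via N13)
N33: 8  (via N37)
N20: 11  (via N15)
Shortest route: N17–N4–N13–N15–N20 = 11 ms.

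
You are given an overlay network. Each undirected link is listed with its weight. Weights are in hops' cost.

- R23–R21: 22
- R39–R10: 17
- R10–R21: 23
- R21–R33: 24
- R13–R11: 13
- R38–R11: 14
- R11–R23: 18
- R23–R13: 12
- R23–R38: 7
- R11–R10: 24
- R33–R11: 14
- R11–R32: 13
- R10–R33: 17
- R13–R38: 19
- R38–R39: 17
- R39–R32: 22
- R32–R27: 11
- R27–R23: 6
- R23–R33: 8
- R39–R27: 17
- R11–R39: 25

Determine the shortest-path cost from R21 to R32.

39 hops' cost

Enumerating some paths:
R21 - R33 - R23 - R27 - R32: 24+8+6+11 = 49
R21 - R23 - R27 - R32: 22+6+11 = 39
Cheapest is R21 - R23 - R27 - R32 at 39 hops' cost.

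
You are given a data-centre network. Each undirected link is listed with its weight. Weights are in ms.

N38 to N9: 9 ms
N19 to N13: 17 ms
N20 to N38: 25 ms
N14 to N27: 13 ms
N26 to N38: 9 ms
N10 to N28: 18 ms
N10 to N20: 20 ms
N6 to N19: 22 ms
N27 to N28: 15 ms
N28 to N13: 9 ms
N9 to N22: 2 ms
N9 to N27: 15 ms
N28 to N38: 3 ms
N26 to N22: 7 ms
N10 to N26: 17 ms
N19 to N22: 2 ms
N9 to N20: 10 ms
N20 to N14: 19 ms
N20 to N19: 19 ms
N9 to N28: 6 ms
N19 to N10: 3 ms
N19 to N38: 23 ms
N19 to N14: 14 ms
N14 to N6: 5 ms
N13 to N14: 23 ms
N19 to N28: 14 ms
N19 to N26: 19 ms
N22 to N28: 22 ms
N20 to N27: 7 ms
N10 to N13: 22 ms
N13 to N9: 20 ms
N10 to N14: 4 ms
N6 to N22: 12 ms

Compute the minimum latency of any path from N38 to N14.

Running Dijkstra from N38:
N38: 0
N28: 3  (via N38)
N26: 9  (via N38)
N9: 9  (via N38)
N22: 11  (via N9)
N13: 12  (via N28)
N19: 13  (via N22)
N10: 16  (via N19)
N27: 18  (via N28)
N20: 19  (via N9)
N14: 20  (via N10)
Shortest route: N38 → N9 → N22 → N19 → N10 → N14 = 20 ms.

20 ms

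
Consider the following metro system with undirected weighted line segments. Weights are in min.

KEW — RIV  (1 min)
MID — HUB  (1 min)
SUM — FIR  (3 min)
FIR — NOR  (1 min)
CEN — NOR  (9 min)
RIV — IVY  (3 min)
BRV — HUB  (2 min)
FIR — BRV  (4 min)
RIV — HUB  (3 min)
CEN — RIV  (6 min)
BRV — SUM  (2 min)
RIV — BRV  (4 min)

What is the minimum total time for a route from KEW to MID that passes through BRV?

8 min

Best KEW to BRV: KEW → RIV → BRV costing 5
Shortest BRV→MID: BRV → HUB → MID = 3
Total via BRV: 5 + 3 = 8 min.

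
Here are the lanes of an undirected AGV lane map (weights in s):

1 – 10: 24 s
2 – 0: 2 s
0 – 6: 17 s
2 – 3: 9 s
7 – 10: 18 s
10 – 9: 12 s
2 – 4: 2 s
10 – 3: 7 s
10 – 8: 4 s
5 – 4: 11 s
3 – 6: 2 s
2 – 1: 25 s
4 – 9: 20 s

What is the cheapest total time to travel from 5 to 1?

Running Dijkstra from 5:
5: 0
4: 11  (via 5)
2: 13  (via 4)
0: 15  (via 2)
3: 22  (via 2)
6: 24  (via 3)
10: 29  (via 3)
9: 31  (via 4)
8: 33  (via 10)
1: 38  (via 2)
Shortest route: 5–4–2–1 = 38 s.

38 s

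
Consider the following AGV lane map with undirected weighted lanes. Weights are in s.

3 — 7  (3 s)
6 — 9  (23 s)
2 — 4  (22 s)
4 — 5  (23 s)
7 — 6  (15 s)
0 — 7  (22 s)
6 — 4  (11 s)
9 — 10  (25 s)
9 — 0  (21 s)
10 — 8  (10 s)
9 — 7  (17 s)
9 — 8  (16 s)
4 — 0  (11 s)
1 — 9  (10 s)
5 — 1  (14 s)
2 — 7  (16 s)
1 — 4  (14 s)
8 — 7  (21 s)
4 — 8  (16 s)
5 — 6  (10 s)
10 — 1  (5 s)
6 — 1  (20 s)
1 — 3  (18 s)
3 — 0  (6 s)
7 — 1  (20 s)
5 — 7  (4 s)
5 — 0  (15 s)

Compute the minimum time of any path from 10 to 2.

39 s

Compare a few routes:
10–1–7–2: 5+20+16 = 41
10–1–4–2: 5+14+22 = 41
10–1–5–7–2: 5+14+4+16 = 39
Cheapest is 10–1–5–7–2 at 39 s.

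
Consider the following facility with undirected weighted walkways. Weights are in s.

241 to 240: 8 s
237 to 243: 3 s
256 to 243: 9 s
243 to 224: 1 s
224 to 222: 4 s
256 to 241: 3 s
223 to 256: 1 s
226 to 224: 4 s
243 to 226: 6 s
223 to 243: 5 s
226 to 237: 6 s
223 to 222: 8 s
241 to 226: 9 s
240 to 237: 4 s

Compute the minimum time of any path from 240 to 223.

Enumerating some paths:
240–237–243–223: 4+3+5 = 12
240–237–243–224–222–223: 4+3+1+4+8 = 20
240–237–243–256–223: 4+3+9+1 = 17
240–237–226–224–243–223: 4+6+4+1+5 = 20
The minimum is 12 s via 240–237–243–223.

12 s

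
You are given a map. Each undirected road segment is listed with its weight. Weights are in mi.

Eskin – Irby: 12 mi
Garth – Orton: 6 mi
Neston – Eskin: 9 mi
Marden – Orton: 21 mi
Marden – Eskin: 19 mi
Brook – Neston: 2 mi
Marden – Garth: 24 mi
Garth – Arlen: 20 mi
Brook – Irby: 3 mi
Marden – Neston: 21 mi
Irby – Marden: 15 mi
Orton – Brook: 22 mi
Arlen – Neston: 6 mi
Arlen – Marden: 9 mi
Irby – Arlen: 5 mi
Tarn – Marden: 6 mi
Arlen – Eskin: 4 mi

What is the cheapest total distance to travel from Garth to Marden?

24 mi

Compare a few routes:
Garth - Orton - Marden: 6+21 = 27
Garth - Marden: 24 = 24
Cheapest is Garth - Marden at 24 mi.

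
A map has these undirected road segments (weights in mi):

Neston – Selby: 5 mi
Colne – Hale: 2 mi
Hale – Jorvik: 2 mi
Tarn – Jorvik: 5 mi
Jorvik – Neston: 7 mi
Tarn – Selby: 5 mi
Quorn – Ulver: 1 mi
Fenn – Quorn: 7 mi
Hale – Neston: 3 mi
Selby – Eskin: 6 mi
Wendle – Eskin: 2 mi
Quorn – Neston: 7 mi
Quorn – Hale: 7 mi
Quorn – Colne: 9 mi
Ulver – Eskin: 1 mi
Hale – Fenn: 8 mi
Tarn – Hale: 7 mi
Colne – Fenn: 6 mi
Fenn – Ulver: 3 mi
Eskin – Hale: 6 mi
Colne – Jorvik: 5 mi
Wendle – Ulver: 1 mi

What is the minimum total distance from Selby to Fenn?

10 mi

Enumerating some paths:
Selby–Eskin–Ulver–Fenn: 6+1+3 = 10
Selby–Neston–Hale–Colne–Fenn: 5+3+2+6 = 16
Selby–Eskin–Wendle–Ulver–Fenn: 6+2+1+3 = 12
Selby–Eskin–Ulver–Quorn–Fenn: 6+1+1+7 = 15
Cheapest is Selby–Eskin–Ulver–Fenn at 10 mi.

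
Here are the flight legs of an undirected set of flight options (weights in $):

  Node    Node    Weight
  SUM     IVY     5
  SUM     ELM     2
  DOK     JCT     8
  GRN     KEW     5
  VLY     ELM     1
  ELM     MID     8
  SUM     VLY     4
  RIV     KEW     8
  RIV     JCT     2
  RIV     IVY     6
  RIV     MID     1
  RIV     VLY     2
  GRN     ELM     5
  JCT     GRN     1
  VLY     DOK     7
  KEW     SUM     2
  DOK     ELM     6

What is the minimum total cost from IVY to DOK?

$13

Running Dijkstra from IVY:
IVY: 0
SUM: 5  (via IVY)
RIV: 6  (via IVY)
ELM: 7  (via SUM)
MID: 7  (via RIV)
KEW: 7  (via SUM)
VLY: 8  (via RIV)
JCT: 8  (via RIV)
GRN: 9  (via JCT)
DOK: 13  (via ELM)
Shortest route: IVY–SUM–ELM–DOK = $13.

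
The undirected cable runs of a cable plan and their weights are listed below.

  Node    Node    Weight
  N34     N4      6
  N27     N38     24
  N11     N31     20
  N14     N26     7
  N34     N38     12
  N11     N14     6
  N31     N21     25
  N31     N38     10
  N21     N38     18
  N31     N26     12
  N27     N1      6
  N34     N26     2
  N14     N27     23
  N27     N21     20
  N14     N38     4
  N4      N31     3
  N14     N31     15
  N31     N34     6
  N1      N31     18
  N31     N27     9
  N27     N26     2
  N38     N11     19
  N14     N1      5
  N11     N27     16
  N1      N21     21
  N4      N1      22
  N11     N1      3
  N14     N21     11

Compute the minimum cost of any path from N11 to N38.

10

Running Dijkstra from N11:
N11: 0
N1: 3  (via N11)
N14: 6  (via N11)
N27: 9  (via N1)
N38: 10  (via N14)
Shortest route: N11 → N14 → N38 = 10.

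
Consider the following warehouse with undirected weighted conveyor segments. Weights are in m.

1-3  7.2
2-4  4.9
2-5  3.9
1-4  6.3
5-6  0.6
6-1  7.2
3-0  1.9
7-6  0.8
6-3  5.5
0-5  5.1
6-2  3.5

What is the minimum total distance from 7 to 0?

6.5 m

Running Dijkstra from 7:
7: 0
6: 0.8  (via 7)
5: 1.4  (via 6)
2: 4.3  (via 6)
3: 6.3  (via 6)
0: 6.5  (via 5)
Shortest route: 7 → 6 → 5 → 0 = 6.5 m.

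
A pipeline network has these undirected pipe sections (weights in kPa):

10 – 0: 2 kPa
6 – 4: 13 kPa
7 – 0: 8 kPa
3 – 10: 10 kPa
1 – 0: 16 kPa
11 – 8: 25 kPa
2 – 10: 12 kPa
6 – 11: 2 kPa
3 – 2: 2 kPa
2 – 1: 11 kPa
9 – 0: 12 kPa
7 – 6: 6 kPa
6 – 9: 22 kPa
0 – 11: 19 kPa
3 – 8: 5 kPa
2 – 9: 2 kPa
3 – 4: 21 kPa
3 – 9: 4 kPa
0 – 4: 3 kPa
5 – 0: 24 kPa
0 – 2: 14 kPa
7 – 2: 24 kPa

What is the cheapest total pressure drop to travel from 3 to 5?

Compare a few routes:
3 - 2 - 0 - 5: 2+14+24 = 40
3 - 2 - 10 - 0 - 5: 2+12+2+24 = 40
3 - 2 - 9 - 0 - 5: 2+2+12+24 = 40
3 - 10 - 0 - 5: 10+2+24 = 36
The minimum is 36 kPa via 3 - 10 - 0 - 5.

36 kPa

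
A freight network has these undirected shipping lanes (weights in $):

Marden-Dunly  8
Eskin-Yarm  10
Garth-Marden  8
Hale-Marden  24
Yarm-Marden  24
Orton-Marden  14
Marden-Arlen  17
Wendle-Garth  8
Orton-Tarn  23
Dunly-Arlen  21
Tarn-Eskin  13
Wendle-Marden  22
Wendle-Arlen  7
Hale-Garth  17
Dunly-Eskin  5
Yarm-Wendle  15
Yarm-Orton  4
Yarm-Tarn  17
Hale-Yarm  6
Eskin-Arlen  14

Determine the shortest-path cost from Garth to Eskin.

$21

Settle nodes by increasing distance from Garth:
Garth: 0
Marden: 8  (via Garth)
Wendle: 8  (via Garth)
Arlen: 15  (via Wendle)
Dunly: 16  (via Marden)
Hale: 17  (via Garth)
Eskin: 21  (via Dunly)
Shortest route: Garth → Marden → Dunly → Eskin = $21.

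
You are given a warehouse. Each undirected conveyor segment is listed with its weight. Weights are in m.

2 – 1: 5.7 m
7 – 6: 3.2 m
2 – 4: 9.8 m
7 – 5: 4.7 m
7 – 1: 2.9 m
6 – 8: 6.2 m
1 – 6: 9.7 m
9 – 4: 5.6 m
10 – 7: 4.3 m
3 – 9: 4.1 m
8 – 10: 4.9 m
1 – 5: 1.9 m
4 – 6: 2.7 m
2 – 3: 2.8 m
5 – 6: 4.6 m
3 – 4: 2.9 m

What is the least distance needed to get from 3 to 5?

10.2 m

Shortest distances from 3:
3: 0
2: 2.8  (via 3)
4: 2.9  (via 3)
9: 4.1  (via 3)
6: 5.6  (via 4)
1: 8.5  (via 2)
7: 8.8  (via 6)
5: 10.2  (via 6)
Shortest route: 3 → 4 → 6 → 5 = 10.2 m.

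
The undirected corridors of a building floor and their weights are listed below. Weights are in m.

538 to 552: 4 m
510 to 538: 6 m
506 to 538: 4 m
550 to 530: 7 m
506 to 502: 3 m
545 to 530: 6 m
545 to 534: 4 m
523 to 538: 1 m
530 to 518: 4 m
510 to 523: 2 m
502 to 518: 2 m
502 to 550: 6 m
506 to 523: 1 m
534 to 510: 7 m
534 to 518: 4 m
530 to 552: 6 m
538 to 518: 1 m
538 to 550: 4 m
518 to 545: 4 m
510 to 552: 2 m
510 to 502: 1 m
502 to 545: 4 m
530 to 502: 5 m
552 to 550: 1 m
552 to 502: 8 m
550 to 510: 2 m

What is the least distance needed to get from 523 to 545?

Enumerating some paths:
523 - 510 - 502 - 545: 2+1+4 = 7
523 - 538 - 518 - 502 - 545: 1+1+2+4 = 8
523 - 538 - 518 - 545: 1+1+4 = 6
The minimum is 6 m via 523 - 538 - 518 - 545.

6 m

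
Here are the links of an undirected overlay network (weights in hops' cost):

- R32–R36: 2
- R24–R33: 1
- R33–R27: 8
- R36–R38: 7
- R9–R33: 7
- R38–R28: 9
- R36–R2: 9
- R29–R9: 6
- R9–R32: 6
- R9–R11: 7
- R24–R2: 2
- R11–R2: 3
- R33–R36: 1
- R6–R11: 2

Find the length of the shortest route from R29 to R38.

21 hops' cost

Settle nodes by increasing distance from R29:
R29: 0
R9: 6  (via R29)
R32: 12  (via R9)
R11: 13  (via R9)
R33: 13  (via R9)
R24: 14  (via R33)
R36: 14  (via R32)
R6: 15  (via R11)
R2: 16  (via R11)
R38: 21  (via R36)
Shortest route: R29–R9–R32–R36–R38 = 21 hops' cost.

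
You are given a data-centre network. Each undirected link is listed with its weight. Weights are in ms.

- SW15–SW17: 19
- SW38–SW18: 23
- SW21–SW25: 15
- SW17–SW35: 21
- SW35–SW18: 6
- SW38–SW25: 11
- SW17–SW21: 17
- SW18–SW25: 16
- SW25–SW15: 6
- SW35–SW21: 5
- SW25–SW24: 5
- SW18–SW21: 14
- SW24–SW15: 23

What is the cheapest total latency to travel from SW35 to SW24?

Settle nodes by increasing distance from SW35:
SW35: 0
SW21: 5  (via SW35)
SW18: 6  (via SW35)
SW25: 20  (via SW21)
SW17: 21  (via SW35)
SW24: 25  (via SW25)
Shortest route: SW35–SW21–SW25–SW24 = 25 ms.

25 ms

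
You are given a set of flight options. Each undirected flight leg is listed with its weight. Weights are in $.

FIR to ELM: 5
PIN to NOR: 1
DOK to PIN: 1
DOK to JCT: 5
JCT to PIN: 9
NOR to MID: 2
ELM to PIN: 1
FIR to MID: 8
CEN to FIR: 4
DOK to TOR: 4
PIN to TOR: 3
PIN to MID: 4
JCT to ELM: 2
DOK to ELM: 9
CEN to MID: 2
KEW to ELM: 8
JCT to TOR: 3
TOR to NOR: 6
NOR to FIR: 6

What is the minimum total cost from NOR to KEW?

$10

Running Dijkstra from NOR:
NOR: 0
PIN: 1  (via NOR)
DOK: 2  (via PIN)
MID: 2  (via NOR)
ELM: 2  (via PIN)
TOR: 4  (via PIN)
CEN: 4  (via MID)
JCT: 4  (via ELM)
FIR: 6  (via NOR)
KEW: 10  (via ELM)
Shortest route: NOR–PIN–ELM–KEW = $10.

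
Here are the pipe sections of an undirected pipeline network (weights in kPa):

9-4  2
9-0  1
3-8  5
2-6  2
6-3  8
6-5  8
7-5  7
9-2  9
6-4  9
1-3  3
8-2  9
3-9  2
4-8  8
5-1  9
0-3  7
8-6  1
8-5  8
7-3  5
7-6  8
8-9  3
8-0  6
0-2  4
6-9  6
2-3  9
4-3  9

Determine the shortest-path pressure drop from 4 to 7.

9 kPa

Shortest distances from 4:
4: 0
9: 2  (via 4)
0: 3  (via 9)
3: 4  (via 9)
8: 5  (via 9)
6: 6  (via 8)
1: 7  (via 3)
2: 7  (via 0)
7: 9  (via 3)
Shortest route: 4–9–3–7 = 9 kPa.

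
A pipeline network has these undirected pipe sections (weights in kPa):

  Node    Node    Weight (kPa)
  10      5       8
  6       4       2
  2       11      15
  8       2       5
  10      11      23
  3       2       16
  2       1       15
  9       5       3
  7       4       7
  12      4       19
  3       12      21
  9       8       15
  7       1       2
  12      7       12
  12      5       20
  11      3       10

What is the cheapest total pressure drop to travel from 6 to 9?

Enumerating some paths:
6–4–12–5–9: 2+19+20+3 = 44
6–4–12–7–1–2–8–9: 2+19+12+2+15+5+15 = 70
6–4–7–1–2–8–9: 2+7+2+15+5+15 = 46
6–4–7–1–2–11–10–5–9: 2+7+2+15+15+23+8+3 = 75
The minimum is 44 kPa via 6–4–12–5–9.

44 kPa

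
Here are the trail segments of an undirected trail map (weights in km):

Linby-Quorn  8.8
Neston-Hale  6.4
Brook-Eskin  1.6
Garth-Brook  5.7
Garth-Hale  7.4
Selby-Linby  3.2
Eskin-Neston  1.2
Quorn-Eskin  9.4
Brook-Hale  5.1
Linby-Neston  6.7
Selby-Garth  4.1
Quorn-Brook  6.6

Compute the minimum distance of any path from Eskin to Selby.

Enumerating some paths:
Eskin–Neston–Linby–Selby: 1.2+6.7+3.2 = 11.1
Eskin–Brook–Hale–Garth–Selby: 1.6+5.1+7.4+4.1 = 18.2
Eskin–Brook–Garth–Selby: 1.6+5.7+4.1 = 11.4
The minimum is 11.1 km via Eskin–Neston–Linby–Selby.

11.1 km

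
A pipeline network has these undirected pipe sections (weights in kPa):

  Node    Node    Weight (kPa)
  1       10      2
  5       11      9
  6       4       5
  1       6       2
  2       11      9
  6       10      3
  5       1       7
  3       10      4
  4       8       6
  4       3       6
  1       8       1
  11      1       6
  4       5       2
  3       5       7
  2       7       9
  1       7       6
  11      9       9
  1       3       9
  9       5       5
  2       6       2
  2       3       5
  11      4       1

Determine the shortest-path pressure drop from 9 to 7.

Candidate routes:
9 - 5 - 4 - 11 - 1 - 7: 5+2+1+6+6 = 20
9 - 5 - 1 - 7: 5+7+6 = 18
9 - 5 - 4 - 8 - 1 - 7: 5+2+6+1+6 = 20
9 - 5 - 4 - 6 - 1 - 7: 5+2+5+2+6 = 20
Cheapest is 9 - 5 - 1 - 7 at 18 kPa.

18 kPa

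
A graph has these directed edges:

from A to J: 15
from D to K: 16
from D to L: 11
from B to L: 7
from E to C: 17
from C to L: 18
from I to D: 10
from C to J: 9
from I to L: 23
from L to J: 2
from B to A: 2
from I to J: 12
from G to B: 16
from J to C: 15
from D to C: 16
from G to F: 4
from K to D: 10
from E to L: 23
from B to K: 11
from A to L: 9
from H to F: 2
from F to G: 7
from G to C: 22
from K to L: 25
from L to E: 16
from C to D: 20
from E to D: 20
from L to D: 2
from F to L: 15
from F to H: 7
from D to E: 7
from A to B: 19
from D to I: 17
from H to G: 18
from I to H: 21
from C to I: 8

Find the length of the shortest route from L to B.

65

Candidate routes:
L → D → I → H → F → G → B: 2+17+21+2+7+16 = 65
L → D → C → I → H → F → G → B: 2+16+8+21+2+7+16 = 72
L → J → C → I → H → F → G → B: 2+15+8+21+2+7+16 = 71
L → D → I → H → G → B: 2+17+21+18+16 = 74
Cheapest is L → D → I → H → F → G → B at 65.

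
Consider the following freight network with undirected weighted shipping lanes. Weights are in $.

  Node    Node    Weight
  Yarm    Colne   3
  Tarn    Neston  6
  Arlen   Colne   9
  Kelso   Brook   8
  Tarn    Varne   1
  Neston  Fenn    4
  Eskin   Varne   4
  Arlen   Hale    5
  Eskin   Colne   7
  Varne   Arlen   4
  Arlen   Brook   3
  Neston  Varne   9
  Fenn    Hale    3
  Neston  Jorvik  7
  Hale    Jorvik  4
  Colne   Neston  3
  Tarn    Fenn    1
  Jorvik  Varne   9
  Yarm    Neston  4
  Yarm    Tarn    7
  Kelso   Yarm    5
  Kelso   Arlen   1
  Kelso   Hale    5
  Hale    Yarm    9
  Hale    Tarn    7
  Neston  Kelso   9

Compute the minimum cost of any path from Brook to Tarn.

Shortest distances from Brook:
Brook: 0
Arlen: 3  (via Brook)
Kelso: 4  (via Arlen)
Varne: 7  (via Arlen)
Tarn: 8  (via Varne)
Shortest route: Brook → Arlen → Varne → Tarn = $8.

$8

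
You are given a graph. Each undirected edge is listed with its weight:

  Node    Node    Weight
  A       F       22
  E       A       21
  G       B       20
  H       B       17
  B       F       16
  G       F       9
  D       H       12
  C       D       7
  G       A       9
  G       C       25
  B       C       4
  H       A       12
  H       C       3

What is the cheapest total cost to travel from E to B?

Candidate routes:
E–A–H–C–B: 21+12+3+4 = 40
E–A–G–B: 21+9+20 = 50
E–A–H–B: 21+12+17 = 50
The minimum is 40 via E–A–H–C–B.

40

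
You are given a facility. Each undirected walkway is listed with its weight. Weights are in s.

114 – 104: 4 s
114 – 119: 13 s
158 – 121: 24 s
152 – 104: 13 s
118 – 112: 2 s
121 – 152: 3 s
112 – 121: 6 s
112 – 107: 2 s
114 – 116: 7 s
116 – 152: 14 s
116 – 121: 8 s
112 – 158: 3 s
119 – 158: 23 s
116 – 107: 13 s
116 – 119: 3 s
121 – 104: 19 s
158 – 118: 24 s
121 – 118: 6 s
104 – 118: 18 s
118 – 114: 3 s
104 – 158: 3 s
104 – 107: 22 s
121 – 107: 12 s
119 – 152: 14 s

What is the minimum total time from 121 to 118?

6 s

Compare a few routes:
121 - 118: 6 = 6
121 - 112 - 118: 6+2 = 8
The minimum is 6 s via 121 - 118.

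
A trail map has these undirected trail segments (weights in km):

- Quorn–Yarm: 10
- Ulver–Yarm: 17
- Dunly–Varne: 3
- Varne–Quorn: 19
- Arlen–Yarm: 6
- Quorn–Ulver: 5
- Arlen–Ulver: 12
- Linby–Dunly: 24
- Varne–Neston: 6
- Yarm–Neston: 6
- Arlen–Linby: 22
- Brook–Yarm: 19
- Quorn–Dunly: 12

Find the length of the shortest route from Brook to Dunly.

34 km

Candidate routes:
Brook–Yarm–Neston–Varne–Dunly: 19+6+6+3 = 34
Brook–Yarm–Quorn–Dunly: 19+10+12 = 41
Brook–Yarm–Quorn–Varne–Dunly: 19+10+19+3 = 51
Cheapest is Brook–Yarm–Neston–Varne–Dunly at 34 km.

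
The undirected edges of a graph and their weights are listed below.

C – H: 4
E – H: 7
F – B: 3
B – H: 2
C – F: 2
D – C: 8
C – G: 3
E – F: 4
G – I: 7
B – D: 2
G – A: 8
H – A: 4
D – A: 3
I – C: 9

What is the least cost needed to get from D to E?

Enumerating some paths:
D - B - F - E: 2+3+4 = 9
D - B - H - E: 2+2+7 = 11
D - A - H - E: 3+4+7 = 14
D - C - F - E: 8+2+4 = 14
The minimum is 9 via D - B - F - E.

9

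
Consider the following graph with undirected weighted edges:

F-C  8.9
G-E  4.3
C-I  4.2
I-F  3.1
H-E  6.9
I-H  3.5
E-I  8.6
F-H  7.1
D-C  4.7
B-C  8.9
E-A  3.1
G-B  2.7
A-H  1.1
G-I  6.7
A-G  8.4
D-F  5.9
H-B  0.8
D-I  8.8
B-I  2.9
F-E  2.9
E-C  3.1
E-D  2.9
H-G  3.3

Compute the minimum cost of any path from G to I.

Running Dijkstra from G:
G: 0
B: 2.7  (via G)
H: 3.3  (via G)
E: 4.3  (via G)
A: 4.4  (via H)
I: 5.6  (via B)
Shortest route: G → B → I = 5.6.

5.6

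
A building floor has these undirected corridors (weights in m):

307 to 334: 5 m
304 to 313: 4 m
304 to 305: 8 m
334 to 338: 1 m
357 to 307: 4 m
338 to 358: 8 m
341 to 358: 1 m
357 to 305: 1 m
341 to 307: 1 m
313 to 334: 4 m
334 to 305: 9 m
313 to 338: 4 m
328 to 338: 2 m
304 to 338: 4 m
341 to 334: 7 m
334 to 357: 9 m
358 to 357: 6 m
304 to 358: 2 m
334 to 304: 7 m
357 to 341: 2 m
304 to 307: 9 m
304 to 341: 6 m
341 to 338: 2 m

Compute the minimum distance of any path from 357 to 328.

Shortest distances from 357:
357: 0
305: 1  (via 357)
341: 2  (via 357)
358: 3  (via 341)
307: 3  (via 341)
338: 4  (via 341)
334: 5  (via 338)
304: 5  (via 358)
328: 6  (via 338)
Shortest route: 357–341–338–328 = 6 m.

6 m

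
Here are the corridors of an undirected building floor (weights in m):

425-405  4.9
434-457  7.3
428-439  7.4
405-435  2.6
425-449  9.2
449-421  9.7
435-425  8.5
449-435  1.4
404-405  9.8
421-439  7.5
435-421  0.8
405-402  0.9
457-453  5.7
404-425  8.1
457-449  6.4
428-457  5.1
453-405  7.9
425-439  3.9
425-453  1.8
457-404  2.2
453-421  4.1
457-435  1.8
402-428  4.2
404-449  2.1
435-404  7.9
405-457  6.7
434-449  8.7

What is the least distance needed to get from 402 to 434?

12.6 m

Compare a few routes:
402–405–457–434: 0.9+6.7+7.3 = 14.9
402–405–435–449–434: 0.9+2.6+1.4+8.7 = 13.6
402–405–435–457–434: 0.9+2.6+1.8+7.3 = 12.6
Cheapest is 402–405–435–457–434 at 12.6 m.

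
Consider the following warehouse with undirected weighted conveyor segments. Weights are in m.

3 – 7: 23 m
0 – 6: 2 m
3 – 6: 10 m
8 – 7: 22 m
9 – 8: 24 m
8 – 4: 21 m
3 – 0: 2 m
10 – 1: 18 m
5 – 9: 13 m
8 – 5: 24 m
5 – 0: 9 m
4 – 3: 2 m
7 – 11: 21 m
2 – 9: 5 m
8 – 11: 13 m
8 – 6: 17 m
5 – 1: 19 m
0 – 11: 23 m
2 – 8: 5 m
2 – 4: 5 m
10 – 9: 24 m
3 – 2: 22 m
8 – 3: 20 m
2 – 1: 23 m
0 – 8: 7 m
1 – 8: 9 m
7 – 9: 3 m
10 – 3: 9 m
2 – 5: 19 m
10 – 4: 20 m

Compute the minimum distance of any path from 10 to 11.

Candidate routes:
10–3–0–8–11: 9+2+7+13 = 31
10–3–0–11: 9+2+23 = 34
10–3–4–2–8–11: 9+2+5+5+13 = 34
Cheapest is 10–3–0–8–11 at 31 m.

31 m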